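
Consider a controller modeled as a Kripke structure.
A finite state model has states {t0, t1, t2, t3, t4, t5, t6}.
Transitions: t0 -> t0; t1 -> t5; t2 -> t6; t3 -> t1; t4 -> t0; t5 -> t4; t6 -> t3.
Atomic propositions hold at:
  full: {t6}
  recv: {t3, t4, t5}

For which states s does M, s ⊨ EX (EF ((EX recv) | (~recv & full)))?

{t1, t2, t3, t6}

Sat(EX recv) = {s : some successor in {t3, t4, t5}} = {t1, t5, t6}
Sat(~recv) = {t0, t1, t2, t6}
Sat(~recv & full) = {t6}
Sat((EX recv) | (~recv & full)) = {t1, t5, t6}
EF ((EX recv) | (~recv & full)): least fixpoint, start Z0 = {t1, t5, t6}, add states with some successor in Z. Z1 = {t1, t2, t3, t5, t6}; fixed.
Sat(EF ((EX recv) | (~recv & full))) = {t1, t2, t3, t5, t6}
Sat(EX (EF ((EX recv) | (~recv & full)))) = {s : some successor in {t1, t2, t3, t5, t6}} = {t1, t2, t3, t6}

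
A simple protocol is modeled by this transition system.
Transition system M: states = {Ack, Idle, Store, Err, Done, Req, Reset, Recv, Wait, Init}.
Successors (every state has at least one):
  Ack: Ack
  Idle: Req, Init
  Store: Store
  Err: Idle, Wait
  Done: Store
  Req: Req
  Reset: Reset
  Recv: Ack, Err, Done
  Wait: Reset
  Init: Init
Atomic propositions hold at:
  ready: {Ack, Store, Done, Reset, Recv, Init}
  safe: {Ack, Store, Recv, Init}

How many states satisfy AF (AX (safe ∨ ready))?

6

Sat(safe ∨ ready) = {Ack, Store, Done, Reset, Recv, Init}
Sat(AX (safe ∨ ready)) = {s : every successor in {Ack, Store, Done, Reset, Recv, Init}} = {Ack, Store, Done, Reset, Wait, Init}
AF (AX (safe ∨ ready)): least fixpoint, start Z0 = {Ack, Store, Done, Reset, Wait, Init}, add states with every successor in Z. Already a fixed point.
Sat(AF (AX (safe ∨ ready))) = {Ack, Store, Done, Reset, Wait, Init}
|Sat(AF (AX (safe ∨ ready)))| = |{Ack, Store, Done, Reset, Wait, Init}| = 6.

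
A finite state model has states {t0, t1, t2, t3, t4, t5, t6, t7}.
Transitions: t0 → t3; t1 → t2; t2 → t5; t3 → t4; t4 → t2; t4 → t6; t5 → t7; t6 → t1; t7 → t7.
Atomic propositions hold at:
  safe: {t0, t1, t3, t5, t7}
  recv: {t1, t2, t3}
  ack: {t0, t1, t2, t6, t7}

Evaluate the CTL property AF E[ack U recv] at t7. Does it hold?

No

E[ack U recv]: least fixpoint, start Z0 = Sat(recv) = {t1, t2, t3}, add states in Sat(ack) with some successor in Z. Z1 = {t0, t1, t2, t3, t6}; fixed.
Sat(E[ack U recv]) = {t0, t1, t2, t3, t6}
AF E[ack U recv]: least fixpoint, start Z0 = {t0, t1, t2, t3, t6}, add states with every successor in Z. Z1 = {t0, t1, t2, t3, t4, t6}; fixed.
Sat(AF E[ack U recv]) = {t0, t1, t2, t3, t4, t6}
t7 ∉ Sat(AF E[ack U recv]) = {t0, t1, t2, t3, t4, t6}, so the formula does not hold at t7.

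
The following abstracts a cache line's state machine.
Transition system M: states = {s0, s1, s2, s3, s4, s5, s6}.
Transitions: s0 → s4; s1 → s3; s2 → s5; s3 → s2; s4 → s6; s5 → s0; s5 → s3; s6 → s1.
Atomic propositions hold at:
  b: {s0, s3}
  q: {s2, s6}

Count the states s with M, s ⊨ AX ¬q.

Sat(¬q) = {s0, s1, s3, s4, s5}
Sat(AX ¬q) = {s : every successor in {s0, s1, s3, s4, s5}} = {s0, s1, s2, s5, s6}
|Sat(AX ¬q)| = |{s0, s1, s2, s5, s6}| = 5.

5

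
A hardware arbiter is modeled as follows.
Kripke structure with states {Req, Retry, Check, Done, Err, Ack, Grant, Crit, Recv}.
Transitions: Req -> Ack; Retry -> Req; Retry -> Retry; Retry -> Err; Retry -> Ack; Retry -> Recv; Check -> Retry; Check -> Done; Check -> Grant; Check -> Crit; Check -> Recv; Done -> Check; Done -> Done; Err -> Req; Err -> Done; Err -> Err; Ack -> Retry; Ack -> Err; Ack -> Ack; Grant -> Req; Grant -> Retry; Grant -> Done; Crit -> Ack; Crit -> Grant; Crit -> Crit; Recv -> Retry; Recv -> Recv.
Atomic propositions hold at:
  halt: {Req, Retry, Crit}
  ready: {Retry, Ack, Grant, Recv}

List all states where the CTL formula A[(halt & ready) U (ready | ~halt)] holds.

Sat(halt & ready) = {Retry}
Sat(~halt) = {Check, Done, Err, Ack, Grant, Recv}
Sat(ready | ~halt) = {Retry, Check, Done, Err, Ack, Grant, Recv}
A[(halt & ready) U (ready | ~halt)]: least fixpoint, start Z0 = Sat((ready | ~halt)) = {Retry, Check, Done, Err, Ack, Grant, Recv}, add states in Sat(halt & ready) with every successor in Z. Already a fixed point.
Sat(A[(halt & ready) U (ready | ~halt)]) = {Retry, Check, Done, Err, Ack, Grant, Recv}

{Retry, Check, Done, Err, Ack, Grant, Recv}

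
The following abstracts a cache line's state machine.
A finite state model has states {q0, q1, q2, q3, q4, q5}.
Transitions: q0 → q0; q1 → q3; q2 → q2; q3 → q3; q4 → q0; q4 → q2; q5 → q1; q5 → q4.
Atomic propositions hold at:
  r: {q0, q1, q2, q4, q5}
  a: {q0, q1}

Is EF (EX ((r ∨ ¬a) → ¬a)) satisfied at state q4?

Sat(¬a) = {q2, q3, q4, q5}
Sat(r ∨ ¬a) = {q0, q1, q2, q3, q4, q5}
Sat((r ∨ ¬a) → ¬a) = {q2, q3, q4, q5}
Sat(EX ((r ∨ ¬a) → ¬a)) = {s : some successor in {q2, q3, q4, q5}} = {q1, q2, q3, q4, q5}
EF (EX ((r ∨ ¬a) → ¬a)): least fixpoint, start Z0 = {q1, q2, q3, q4, q5}, add states with some successor in Z. Already a fixed point.
Sat(EF (EX ((r ∨ ¬a) → ¬a))) = {q1, q2, q3, q4, q5}
q4 ∈ Sat(EF (EX ((r ∨ ¬a) → ¬a))) = {q1, q2, q3, q4, q5}, so the formula holds at q4.

Yes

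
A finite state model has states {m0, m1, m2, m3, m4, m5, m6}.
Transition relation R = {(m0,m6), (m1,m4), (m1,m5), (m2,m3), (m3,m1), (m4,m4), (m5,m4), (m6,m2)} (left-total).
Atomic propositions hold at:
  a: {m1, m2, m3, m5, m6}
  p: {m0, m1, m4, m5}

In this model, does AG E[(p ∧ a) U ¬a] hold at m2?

Sat(p ∧ a) = {m1, m5}
Sat(¬a) = {m0, m4}
E[(p ∧ a) U ¬a]: least fixpoint, start Z0 = Sat(¬a) = {m0, m4}, add states in Sat(p ∧ a) with some successor in Z. Z1 = {m0, m1, m4, m5}; fixed.
Sat(E[(p ∧ a) U ¬a]) = {m0, m1, m4, m5}
AG E[(p ∧ a) U ¬a]: greatest fixpoint, start Z0 = {m0, m1, m4, m5}, keep only states in Sat with every successor in Z. Z1 = {m1, m4, m5}; fixed.
Sat(AG E[(p ∧ a) U ¬a]) = {m1, m4, m5}
m2 ∉ Sat(AG E[(p ∧ a) U ¬a]) = {m1, m4, m5}, so the formula does not hold at m2.

No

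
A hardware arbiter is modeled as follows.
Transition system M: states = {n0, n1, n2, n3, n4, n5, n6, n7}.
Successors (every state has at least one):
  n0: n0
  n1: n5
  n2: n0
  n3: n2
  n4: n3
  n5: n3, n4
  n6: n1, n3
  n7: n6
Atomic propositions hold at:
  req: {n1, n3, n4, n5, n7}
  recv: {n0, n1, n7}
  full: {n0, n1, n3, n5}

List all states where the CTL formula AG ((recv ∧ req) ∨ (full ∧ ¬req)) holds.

Sat(recv ∧ req) = {n1, n7}
Sat(¬req) = {n0, n2, n6}
Sat(full ∧ ¬req) = {n0}
Sat((recv ∧ req) ∨ (full ∧ ¬req)) = {n0, n1, n7}
AG ((recv ∧ req) ∨ (full ∧ ¬req)): greatest fixpoint, start Z0 = {n0, n1, n7}, keep only states in Sat with every successor in Z. Z1 = {n0}; fixed.
Sat(AG ((recv ∧ req) ∨ (full ∧ ¬req))) = {n0}

{n0}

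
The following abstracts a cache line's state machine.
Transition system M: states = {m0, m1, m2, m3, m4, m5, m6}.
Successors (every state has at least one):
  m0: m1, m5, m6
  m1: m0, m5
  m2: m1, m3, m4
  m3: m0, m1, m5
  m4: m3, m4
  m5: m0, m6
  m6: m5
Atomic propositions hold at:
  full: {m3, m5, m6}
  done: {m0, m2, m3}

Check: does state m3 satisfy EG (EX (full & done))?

No

Sat(full & done) = {m3}
Sat(EX (full & done)) = {s : some successor in {m3}} = {m2, m4}
EG (EX (full & done)): greatest fixpoint, start Z0 = {m2, m4}, keep only states in Sat with some successor in Z. Already a fixed point.
Sat(EG (EX (full & done))) = {m2, m4}
m3 ∉ Sat(EG (EX (full & done))) = {m2, m4}, so the formula does not hold at m3.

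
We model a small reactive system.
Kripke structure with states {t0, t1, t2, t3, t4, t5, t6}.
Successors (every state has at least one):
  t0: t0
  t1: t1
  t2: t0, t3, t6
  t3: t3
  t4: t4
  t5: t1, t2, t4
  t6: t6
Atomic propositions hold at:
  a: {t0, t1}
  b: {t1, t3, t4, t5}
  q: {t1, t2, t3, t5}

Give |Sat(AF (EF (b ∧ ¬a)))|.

Sat(¬a) = {t2, t3, t4, t5, t6}
Sat(b ∧ ¬a) = {t3, t4, t5}
EF (b ∧ ¬a): least fixpoint, start Z0 = {t3, t4, t5}, add states with some successor in Z. Z1 = {t2, t3, t4, t5}; fixed.
Sat(EF (b ∧ ¬a)) = {t2, t3, t4, t5}
AF (EF (b ∧ ¬a)): least fixpoint, start Z0 = {t2, t3, t4, t5}, add states with every successor in Z. Already a fixed point.
Sat(AF (EF (b ∧ ¬a))) = {t2, t3, t4, t5}
|Sat(AF (EF (b ∧ ¬a)))| = |{t2, t3, t4, t5}| = 4.

4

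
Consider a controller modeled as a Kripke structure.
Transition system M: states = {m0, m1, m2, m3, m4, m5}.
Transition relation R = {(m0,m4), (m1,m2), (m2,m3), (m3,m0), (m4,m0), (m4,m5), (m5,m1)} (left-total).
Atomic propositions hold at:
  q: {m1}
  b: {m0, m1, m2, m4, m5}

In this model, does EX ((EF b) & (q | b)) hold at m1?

Yes

EF b: least fixpoint, start Z0 = {m0, m1, m2, m4, m5}, add states with some successor in Z. Z1 = {m0, m1, m2, m3, m4, m5}; fixed.
Sat(EF b) = {m0, m1, m2, m3, m4, m5}
Sat(q | b) = {m0, m1, m2, m4, m5}
Sat((EF b) & (q | b)) = {m0, m1, m2, m4, m5}
Sat(EX ((EF b) & (q | b))) = {s : some successor in {m0, m1, m2, m4, m5}} = {m0, m1, m3, m4, m5}
m1 ∈ Sat(EX ((EF b) & (q | b))) = {m0, m1, m3, m4, m5}, so the formula holds at m1.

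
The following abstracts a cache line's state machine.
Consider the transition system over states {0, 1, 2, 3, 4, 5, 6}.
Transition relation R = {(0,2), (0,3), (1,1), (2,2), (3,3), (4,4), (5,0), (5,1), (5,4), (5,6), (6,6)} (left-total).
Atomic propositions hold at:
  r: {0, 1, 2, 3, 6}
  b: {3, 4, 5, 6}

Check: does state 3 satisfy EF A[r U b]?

Yes

A[r U b]: least fixpoint, start Z0 = Sat(b) = {3, 4, 5, 6}, add states in Sat(r) with every successor in Z. Already a fixed point.
Sat(A[r U b]) = {3, 4, 5, 6}
EF A[r U b]: least fixpoint, start Z0 = {3, 4, 5, 6}, add states with some successor in Z. Z1 = {0, 3, 4, 5, 6}; fixed.
Sat(EF A[r U b]) = {0, 3, 4, 5, 6}
3 ∈ Sat(EF A[r U b]) = {0, 3, 4, 5, 6}, so the formula holds at 3.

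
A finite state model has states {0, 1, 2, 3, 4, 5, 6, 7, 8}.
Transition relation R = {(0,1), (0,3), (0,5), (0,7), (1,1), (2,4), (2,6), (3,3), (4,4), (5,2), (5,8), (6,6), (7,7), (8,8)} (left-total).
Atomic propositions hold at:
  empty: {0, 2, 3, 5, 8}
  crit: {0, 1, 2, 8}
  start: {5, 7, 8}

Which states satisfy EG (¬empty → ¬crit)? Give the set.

{0, 2, 3, 4, 5, 6, 7, 8}

Sat(¬empty) = {1, 4, 6, 7}
Sat(¬crit) = {3, 4, 5, 6, 7}
Sat(¬empty → ¬crit) = {0, 2, 3, 4, 5, 6, 7, 8}
EG (¬empty → ¬crit): greatest fixpoint, start Z0 = {0, 2, 3, 4, 5, 6, 7, 8}, keep only states in Sat with some successor in Z. Already a fixed point.
Sat(EG (¬empty → ¬crit)) = {0, 2, 3, 4, 5, 6, 7, 8}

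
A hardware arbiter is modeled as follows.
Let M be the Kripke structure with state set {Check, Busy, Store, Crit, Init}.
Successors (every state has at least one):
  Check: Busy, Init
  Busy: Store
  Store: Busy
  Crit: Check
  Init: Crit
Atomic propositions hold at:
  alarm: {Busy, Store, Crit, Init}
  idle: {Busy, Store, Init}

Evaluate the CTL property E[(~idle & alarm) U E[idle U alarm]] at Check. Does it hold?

No

Sat(~idle) = {Check, Crit}
Sat(~idle & alarm) = {Crit}
E[idle U alarm]: least fixpoint, start Z0 = Sat(alarm) = {Busy, Store, Crit, Init}, add states in Sat(idle) with some successor in Z. Already a fixed point.
Sat(E[idle U alarm]) = {Busy, Store, Crit, Init}
E[(~idle & alarm) U E[idle U alarm]]: least fixpoint, start Z0 = Sat(E[idle U alarm]) = {Busy, Store, Crit, Init}, add states in Sat(~idle & alarm) with some successor in Z. Already a fixed point.
Sat(E[(~idle & alarm) U E[idle U alarm]]) = {Busy, Store, Crit, Init}
Check ∉ Sat(E[(~idle & alarm) U E[idle U alarm]]) = {Busy, Store, Crit, Init}, so the formula does not hold at Check.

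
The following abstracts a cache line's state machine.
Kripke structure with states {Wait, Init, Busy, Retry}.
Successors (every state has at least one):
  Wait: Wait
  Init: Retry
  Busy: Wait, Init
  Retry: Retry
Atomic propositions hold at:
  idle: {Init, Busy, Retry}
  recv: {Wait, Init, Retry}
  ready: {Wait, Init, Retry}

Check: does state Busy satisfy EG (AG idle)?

AG idle: greatest fixpoint, start Z0 = {Init, Busy, Retry}, keep only states in Sat with every successor in Z. Z1 = {Init, Retry}; fixed.
Sat(AG idle) = {Init, Retry}
EG (AG idle): greatest fixpoint, start Z0 = {Init, Retry}, keep only states in Sat with some successor in Z. Already a fixed point.
Sat(EG (AG idle)) = {Init, Retry}
Busy ∉ Sat(EG (AG idle)) = {Init, Retry}, so the formula does not hold at Busy.

No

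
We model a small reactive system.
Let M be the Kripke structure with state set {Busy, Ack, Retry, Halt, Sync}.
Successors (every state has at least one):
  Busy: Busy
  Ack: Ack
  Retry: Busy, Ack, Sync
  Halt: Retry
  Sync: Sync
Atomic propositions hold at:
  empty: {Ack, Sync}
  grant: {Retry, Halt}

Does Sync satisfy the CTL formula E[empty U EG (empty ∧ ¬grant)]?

Yes

Sat(¬grant) = {Busy, Ack, Sync}
Sat(empty ∧ ¬grant) = {Ack, Sync}
EG (empty ∧ ¬grant): greatest fixpoint, start Z0 = {Ack, Sync}, keep only states in Sat with some successor in Z. Already a fixed point.
Sat(EG (empty ∧ ¬grant)) = {Ack, Sync}
E[empty U EG (empty ∧ ¬grant)]: least fixpoint, start Z0 = Sat(EG (empty ∧ ¬grant)) = {Ack, Sync}, add states in Sat(empty) with some successor in Z. Already a fixed point.
Sat(E[empty U EG (empty ∧ ¬grant)]) = {Ack, Sync}
Sync ∈ Sat(E[empty U EG (empty ∧ ¬grant)]) = {Ack, Sync}, so the formula holds at Sync.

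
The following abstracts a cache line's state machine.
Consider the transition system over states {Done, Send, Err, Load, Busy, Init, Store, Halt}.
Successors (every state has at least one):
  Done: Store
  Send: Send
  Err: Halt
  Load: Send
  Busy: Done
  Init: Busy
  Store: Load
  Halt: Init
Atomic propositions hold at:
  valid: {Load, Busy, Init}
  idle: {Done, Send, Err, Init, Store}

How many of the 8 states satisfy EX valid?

Sat(EX valid) = {s : some successor in {Load, Busy, Init}} = {Init, Store, Halt}
|Sat(EX valid)| = |{Init, Store, Halt}| = 3.

3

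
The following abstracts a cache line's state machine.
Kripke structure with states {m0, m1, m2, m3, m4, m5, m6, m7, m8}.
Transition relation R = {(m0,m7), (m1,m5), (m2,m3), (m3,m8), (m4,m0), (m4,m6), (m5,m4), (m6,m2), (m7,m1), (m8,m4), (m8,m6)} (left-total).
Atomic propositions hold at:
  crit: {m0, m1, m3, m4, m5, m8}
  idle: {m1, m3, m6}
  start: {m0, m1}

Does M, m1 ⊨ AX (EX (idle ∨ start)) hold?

Sat(idle ∨ start) = {m0, m1, m3, m6}
Sat(EX (idle ∨ start)) = {s : some successor in {m0, m1, m3, m6}} = {m2, m4, m7, m8}
Sat(AX (EX (idle ∨ start))) = {s : every successor in {m2, m4, m7, m8}} = {m0, m3, m5, m6}
m1 ∉ Sat(AX (EX (idle ∨ start))) = {m0, m3, m5, m6}, so the formula does not hold at m1.

No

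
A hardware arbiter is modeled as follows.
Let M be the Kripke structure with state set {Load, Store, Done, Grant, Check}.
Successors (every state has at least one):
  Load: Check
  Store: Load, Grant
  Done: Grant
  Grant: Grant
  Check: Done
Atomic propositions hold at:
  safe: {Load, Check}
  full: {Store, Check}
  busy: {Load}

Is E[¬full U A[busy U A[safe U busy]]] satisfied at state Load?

Yes

Sat(¬full) = {Load, Done, Grant}
A[safe U busy]: least fixpoint, start Z0 = Sat(busy) = {Load}, add states in Sat(safe) with every successor in Z. Already a fixed point.
Sat(A[safe U busy]) = {Load}
A[busy U A[safe U busy]]: least fixpoint, start Z0 = Sat(A[safe U busy]) = {Load}, add states in Sat(busy) with every successor in Z. Already a fixed point.
Sat(A[busy U A[safe U busy]]) = {Load}
E[¬full U A[busy U A[safe U busy]]]: least fixpoint, start Z0 = Sat(A[busy U A[safe U busy]]) = {Load}, add states in Sat(¬full) with some successor in Z. Already a fixed point.
Sat(E[¬full U A[busy U A[safe U busy]]]) = {Load}
Load ∈ Sat(E[¬full U A[busy U A[safe U busy]]]) = {Load}, so the formula holds at Load.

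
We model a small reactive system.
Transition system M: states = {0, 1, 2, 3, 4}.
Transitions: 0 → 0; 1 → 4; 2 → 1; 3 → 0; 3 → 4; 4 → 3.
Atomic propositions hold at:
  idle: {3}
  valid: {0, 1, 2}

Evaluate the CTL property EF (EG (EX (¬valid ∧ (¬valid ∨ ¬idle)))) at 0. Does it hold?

No

Sat(¬valid) = {3, 4}
Sat(¬idle) = {0, 1, 2, 4}
Sat(¬valid ∨ ¬idle) = {0, 1, 2, 3, 4}
Sat(¬valid ∧ (¬valid ∨ ¬idle)) = {3, 4}
Sat(EX (¬valid ∧ (¬valid ∨ ¬idle))) = {s : some successor in {3, 4}} = {1, 3, 4}
EG (EX (¬valid ∧ (¬valid ∨ ¬idle))): greatest fixpoint, start Z0 = {1, 3, 4}, keep only states in Sat with some successor in Z. Already a fixed point.
Sat(EG (EX (¬valid ∧ (¬valid ∨ ¬idle)))) = {1, 3, 4}
EF (EG (EX (¬valid ∧ (¬valid ∨ ¬idle)))): least fixpoint, start Z0 = {1, 3, 4}, add states with some successor in Z. Z1 = {1, 2, 3, 4}; fixed.
Sat(EF (EG (EX (¬valid ∧ (¬valid ∨ ¬idle))))) = {1, 2, 3, 4}
0 ∉ Sat(EF (EG (EX (¬valid ∧ (¬valid ∨ ¬idle))))) = {1, 2, 3, 4}, so the formula does not hold at 0.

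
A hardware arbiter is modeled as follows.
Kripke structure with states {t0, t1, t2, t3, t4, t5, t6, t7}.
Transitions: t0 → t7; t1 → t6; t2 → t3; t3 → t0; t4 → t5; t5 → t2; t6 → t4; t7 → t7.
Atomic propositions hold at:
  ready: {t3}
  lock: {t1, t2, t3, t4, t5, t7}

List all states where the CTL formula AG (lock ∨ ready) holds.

Sat(lock ∨ ready) = {t1, t2, t3, t4, t5, t7}
AG (lock ∨ ready): greatest fixpoint, start Z0 = {t1, t2, t3, t4, t5, t7}, keep only states in Sat with every successor in Z. Z1 = {t2, t4, t5, t7}; Z2 = {t4, t5, t7}; Z3 = {t4, t7}; Z4 = {t7}; fixed.
Sat(AG (lock ∨ ready)) = {t7}

{t7}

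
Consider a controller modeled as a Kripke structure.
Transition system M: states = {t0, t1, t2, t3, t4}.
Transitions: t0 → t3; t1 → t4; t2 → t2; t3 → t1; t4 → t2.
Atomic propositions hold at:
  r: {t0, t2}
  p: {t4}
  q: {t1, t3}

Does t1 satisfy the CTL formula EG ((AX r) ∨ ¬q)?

Sat(AX r) = {s : every successor in {t0, t2}} = {t2, t4}
Sat(¬q) = {t0, t2, t4}
Sat((AX r) ∨ ¬q) = {t0, t2, t4}
EG ((AX r) ∨ ¬q): greatest fixpoint, start Z0 = {t0, t2, t4}, keep only states in Sat with some successor in Z. Z1 = {t2, t4}; fixed.
Sat(EG ((AX r) ∨ ¬q)) = {t2, t4}
t1 ∉ Sat(EG ((AX r) ∨ ¬q)) = {t2, t4}, so the formula does not hold at t1.

No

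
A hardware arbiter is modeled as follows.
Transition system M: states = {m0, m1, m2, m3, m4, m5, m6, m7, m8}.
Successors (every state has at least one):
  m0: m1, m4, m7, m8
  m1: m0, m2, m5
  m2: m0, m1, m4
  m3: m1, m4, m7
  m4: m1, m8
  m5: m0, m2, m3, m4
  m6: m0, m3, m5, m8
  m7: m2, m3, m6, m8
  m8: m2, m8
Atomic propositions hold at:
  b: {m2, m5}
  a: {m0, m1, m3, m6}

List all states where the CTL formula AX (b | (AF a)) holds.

{m1}

AF a: least fixpoint, start Z0 = {m0, m1, m3, m6}, add states with every successor in Z. Already a fixed point.
Sat(AF a) = {m0, m1, m3, m6}
Sat(b | (AF a)) = {m0, m1, m2, m3, m5, m6}
Sat(AX (b | (AF a))) = {s : every successor in {m0, m1, m2, m3, m5, m6}} = {m1}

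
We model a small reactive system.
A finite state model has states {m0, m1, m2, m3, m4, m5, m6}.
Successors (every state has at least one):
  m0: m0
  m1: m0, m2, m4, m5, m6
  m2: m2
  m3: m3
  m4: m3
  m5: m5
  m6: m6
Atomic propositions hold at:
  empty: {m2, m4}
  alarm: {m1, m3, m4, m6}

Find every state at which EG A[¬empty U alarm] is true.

Sat(¬empty) = {m0, m1, m3, m5, m6}
A[¬empty U alarm]: least fixpoint, start Z0 = Sat(alarm) = {m1, m3, m4, m6}, add states in Sat(¬empty) with every successor in Z. Already a fixed point.
Sat(A[¬empty U alarm]) = {m1, m3, m4, m6}
EG A[¬empty U alarm]: greatest fixpoint, start Z0 = {m1, m3, m4, m6}, keep only states in Sat with some successor in Z. Already a fixed point.
Sat(EG A[¬empty U alarm]) = {m1, m3, m4, m6}

{m1, m3, m4, m6}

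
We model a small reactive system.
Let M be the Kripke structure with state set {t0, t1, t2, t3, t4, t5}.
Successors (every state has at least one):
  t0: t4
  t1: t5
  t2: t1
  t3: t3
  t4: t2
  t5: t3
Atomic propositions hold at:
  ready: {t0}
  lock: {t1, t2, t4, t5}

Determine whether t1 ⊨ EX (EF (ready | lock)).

Sat(ready | lock) = {t0, t1, t2, t4, t5}
EF (ready | lock): least fixpoint, start Z0 = {t0, t1, t2, t4, t5}, add states with some successor in Z. Already a fixed point.
Sat(EF (ready | lock)) = {t0, t1, t2, t4, t5}
Sat(EX (EF (ready | lock))) = {s : some successor in {t0, t1, t2, t4, t5}} = {t0, t1, t2, t4}
t1 ∈ Sat(EX (EF (ready | lock))) = {t0, t1, t2, t4}, so the formula holds at t1.

Yes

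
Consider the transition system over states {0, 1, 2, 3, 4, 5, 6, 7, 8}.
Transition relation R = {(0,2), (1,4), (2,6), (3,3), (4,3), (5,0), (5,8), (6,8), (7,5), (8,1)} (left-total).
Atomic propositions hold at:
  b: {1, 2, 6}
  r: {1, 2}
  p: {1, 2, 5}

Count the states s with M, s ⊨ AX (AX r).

Sat(AX r) = {s : every successor in {1, 2}} = {0, 8}
Sat(AX (AX r)) = {s : every successor in {0, 8}} = {5, 6}
|Sat(AX (AX r))| = |{5, 6}| = 2.

2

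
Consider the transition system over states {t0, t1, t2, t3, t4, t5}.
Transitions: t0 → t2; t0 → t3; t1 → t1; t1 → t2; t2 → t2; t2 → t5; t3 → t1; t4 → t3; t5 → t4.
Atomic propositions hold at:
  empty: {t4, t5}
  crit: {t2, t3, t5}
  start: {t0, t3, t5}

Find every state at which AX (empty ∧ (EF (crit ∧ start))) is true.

Sat(crit ∧ start) = {t3, t5}
EF (crit ∧ start): least fixpoint, start Z0 = {t3, t5}, add states with some successor in Z. Z1 = {t0, t2, t3, t4, t5}; Z2 = {t0, t1, t2, t3, t4, t5}; fixed.
Sat(EF (crit ∧ start)) = {t0, t1, t2, t3, t4, t5}
Sat(empty ∧ (EF (crit ∧ start))) = {t4, t5}
Sat(AX (empty ∧ (EF (crit ∧ start)))) = {s : every successor in {t4, t5}} = {t5}

{t5}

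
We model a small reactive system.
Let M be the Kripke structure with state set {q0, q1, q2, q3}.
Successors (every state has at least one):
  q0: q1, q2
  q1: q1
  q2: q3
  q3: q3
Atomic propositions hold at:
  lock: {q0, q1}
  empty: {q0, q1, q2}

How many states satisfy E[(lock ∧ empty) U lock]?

2

Sat(lock ∧ empty) = {q0, q1}
E[(lock ∧ empty) U lock]: least fixpoint, start Z0 = Sat(lock) = {q0, q1}, add states in Sat(lock ∧ empty) with some successor in Z. Already a fixed point.
Sat(E[(lock ∧ empty) U lock]) = {q0, q1}
|Sat(E[(lock ∧ empty) U lock])| = |{q0, q1}| = 2.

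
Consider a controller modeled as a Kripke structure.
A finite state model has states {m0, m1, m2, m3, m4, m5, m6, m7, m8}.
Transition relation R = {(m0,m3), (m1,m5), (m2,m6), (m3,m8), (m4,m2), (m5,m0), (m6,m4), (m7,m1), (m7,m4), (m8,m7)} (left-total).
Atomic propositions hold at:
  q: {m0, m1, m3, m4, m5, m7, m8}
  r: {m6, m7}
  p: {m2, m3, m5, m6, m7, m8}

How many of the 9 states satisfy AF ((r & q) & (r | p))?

Sat(r & q) = {m7}
Sat(r | p) = {m2, m3, m5, m6, m7, m8}
Sat((r & q) & (r | p)) = {m7}
AF ((r & q) & (r | p)): least fixpoint, start Z0 = {m7}, add states with every successor in Z. Z1 = {m7, m8}; Z2 = {m3, m7, m8}; Z3 = {m0, m3, m7, m8}; Z4 = {m0, m3, m5, m7, m8}; Z5 = {m0, m1, m3, m5, m7, m8}; fixed.
Sat(AF ((r & q) & (r | p))) = {m0, m1, m3, m5, m7, m8}
|Sat(AF ((r & q) & (r | p)))| = |{m0, m1, m3, m5, m7, m8}| = 6.

6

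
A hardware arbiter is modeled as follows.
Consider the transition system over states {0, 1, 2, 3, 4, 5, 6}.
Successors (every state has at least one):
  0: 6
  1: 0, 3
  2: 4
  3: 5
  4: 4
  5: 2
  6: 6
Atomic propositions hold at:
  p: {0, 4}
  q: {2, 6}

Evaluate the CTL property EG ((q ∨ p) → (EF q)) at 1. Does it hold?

Sat(q ∨ p) = {0, 2, 4, 6}
EF q: least fixpoint, start Z0 = {2, 6}, add states with some successor in Z. Z1 = {0, 2, 5, 6}; Z2 = {0, 1, 2, 3, 5, 6}; fixed.
Sat(EF q) = {0, 1, 2, 3, 5, 6}
Sat((q ∨ p) → (EF q)) = {0, 1, 2, 3, 5, 6}
EG ((q ∨ p) → (EF q)): greatest fixpoint, start Z0 = {0, 1, 2, 3, 5, 6}, keep only states in Sat with some successor in Z. Z1 = {0, 1, 3, 5, 6}; Z2 = {0, 1, 3, 6}; Z3 = {0, 1, 6}; fixed.
Sat(EG ((q ∨ p) → (EF q))) = {0, 1, 6}
1 ∈ Sat(EG ((q ∨ p) → (EF q))) = {0, 1, 6}, so the formula holds at 1.

Yes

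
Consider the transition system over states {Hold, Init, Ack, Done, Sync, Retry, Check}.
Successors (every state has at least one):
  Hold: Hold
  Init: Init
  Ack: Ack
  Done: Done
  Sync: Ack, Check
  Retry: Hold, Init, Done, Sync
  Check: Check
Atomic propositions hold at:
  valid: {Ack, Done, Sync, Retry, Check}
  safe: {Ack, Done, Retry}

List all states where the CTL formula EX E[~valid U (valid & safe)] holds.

{Ack, Done, Sync, Retry}

Sat(~valid) = {Hold, Init}
Sat(valid & safe) = {Ack, Done, Retry}
E[~valid U (valid & safe)]: least fixpoint, start Z0 = Sat((valid & safe)) = {Ack, Done, Retry}, add states in Sat(~valid) with some successor in Z. Already a fixed point.
Sat(E[~valid U (valid & safe)]) = {Ack, Done, Retry}
Sat(EX E[~valid U (valid & safe)]) = {s : some successor in {Ack, Done, Retry}} = {Ack, Done, Sync, Retry}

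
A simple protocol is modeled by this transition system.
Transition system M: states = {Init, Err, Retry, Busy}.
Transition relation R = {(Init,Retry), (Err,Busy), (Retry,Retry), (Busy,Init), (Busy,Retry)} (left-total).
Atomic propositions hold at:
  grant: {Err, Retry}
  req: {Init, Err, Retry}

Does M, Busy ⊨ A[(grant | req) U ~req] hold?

Sat(grant | req) = {Init, Err, Retry}
Sat(~req) = {Busy}
A[(grant | req) U ~req]: least fixpoint, start Z0 = Sat(~req) = {Busy}, add states in Sat(grant | req) with every successor in Z. Z1 = {Err, Busy}; fixed.
Sat(A[(grant | req) U ~req]) = {Err, Busy}
Busy ∈ Sat(A[(grant | req) U ~req]) = {Err, Busy}, so the formula holds at Busy.

Yes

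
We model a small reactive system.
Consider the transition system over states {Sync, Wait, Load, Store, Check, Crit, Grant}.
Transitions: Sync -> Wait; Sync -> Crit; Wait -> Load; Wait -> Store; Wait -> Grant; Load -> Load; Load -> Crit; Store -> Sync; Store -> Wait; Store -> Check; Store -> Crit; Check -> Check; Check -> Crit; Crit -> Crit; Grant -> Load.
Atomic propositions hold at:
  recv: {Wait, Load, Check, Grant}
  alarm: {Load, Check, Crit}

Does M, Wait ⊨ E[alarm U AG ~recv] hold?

No

Sat(~recv) = {Sync, Store, Crit}
AG ~recv: greatest fixpoint, start Z0 = {Sync, Store, Crit}, keep only states in Sat with every successor in Z. Z1 = {Crit}; fixed.
Sat(AG ~recv) = {Crit}
E[alarm U AG ~recv]: least fixpoint, start Z0 = Sat(AG ~recv) = {Crit}, add states in Sat(alarm) with some successor in Z. Z1 = {Load, Check, Crit}; fixed.
Sat(E[alarm U AG ~recv]) = {Load, Check, Crit}
Wait ∉ Sat(E[alarm U AG ~recv]) = {Load, Check, Crit}, so the formula does not hold at Wait.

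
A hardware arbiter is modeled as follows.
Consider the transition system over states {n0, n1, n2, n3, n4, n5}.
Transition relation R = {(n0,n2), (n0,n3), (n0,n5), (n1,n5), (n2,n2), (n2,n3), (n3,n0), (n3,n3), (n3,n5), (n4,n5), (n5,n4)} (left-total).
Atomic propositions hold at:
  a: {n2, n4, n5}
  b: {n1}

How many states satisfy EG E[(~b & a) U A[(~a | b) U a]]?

Sat(~b) = {n0, n2, n3, n4, n5}
Sat(~b & a) = {n2, n4, n5}
Sat(~a) = {n0, n1, n3}
Sat(~a | b) = {n0, n1, n3}
A[(~a | b) U a]: least fixpoint, start Z0 = Sat(a) = {n2, n4, n5}, add states in Sat(~a | b) with every successor in Z. Z1 = {n1, n2, n4, n5}; fixed.
Sat(A[(~a | b) U a]) = {n1, n2, n4, n5}
E[(~b & a) U A[(~a | b) U a]]: least fixpoint, start Z0 = Sat(A[(~a | b) U a]) = {n1, n2, n4, n5}, add states in Sat(~b & a) with some successor in Z. Already a fixed point.
Sat(E[(~b & a) U A[(~a | b) U a]]) = {n1, n2, n4, n5}
EG E[(~b & a) U A[(~a | b) U a]]: greatest fixpoint, start Z0 = {n1, n2, n4, n5}, keep only states in Sat with some successor in Z. Already a fixed point.
Sat(EG E[(~b & a) U A[(~a | b) U a]]) = {n1, n2, n4, n5}
|Sat(EG E[(~b & a) U A[(~a | b) U a]])| = |{n1, n2, n4, n5}| = 4.

4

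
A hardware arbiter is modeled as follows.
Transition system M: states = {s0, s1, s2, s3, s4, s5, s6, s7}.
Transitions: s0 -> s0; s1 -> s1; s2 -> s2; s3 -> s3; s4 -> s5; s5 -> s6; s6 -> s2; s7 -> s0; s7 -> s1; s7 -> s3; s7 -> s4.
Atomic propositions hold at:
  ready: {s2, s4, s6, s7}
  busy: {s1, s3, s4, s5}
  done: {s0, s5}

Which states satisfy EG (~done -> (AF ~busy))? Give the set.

{s0, s2, s4, s5, s6, s7}

Sat(~done) = {s1, s2, s3, s4, s6, s7}
Sat(~busy) = {s0, s2, s6, s7}
AF ~busy: least fixpoint, start Z0 = {s0, s2, s6, s7}, add states with every successor in Z. Z1 = {s0, s2, s5, s6, s7}; Z2 = {s0, s2, s4, s5, s6, s7}; fixed.
Sat(AF ~busy) = {s0, s2, s4, s5, s6, s7}
Sat(~done -> (AF ~busy)) = {s0, s2, s4, s5, s6, s7}
EG (~done -> (AF ~busy)): greatest fixpoint, start Z0 = {s0, s2, s4, s5, s6, s7}, keep only states in Sat with some successor in Z. Already a fixed point.
Sat(EG (~done -> (AF ~busy))) = {s0, s2, s4, s5, s6, s7}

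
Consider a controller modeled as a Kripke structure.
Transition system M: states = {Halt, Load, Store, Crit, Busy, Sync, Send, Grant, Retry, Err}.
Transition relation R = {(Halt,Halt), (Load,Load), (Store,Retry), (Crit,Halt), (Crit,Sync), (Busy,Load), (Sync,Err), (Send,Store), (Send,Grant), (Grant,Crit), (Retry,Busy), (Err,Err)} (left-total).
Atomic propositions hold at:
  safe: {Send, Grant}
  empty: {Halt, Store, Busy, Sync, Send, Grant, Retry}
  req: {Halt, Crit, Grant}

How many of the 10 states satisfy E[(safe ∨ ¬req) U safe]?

2

Sat(¬req) = {Load, Store, Busy, Sync, Send, Retry, Err}
Sat(safe ∨ ¬req) = {Load, Store, Busy, Sync, Send, Grant, Retry, Err}
E[(safe ∨ ¬req) U safe]: least fixpoint, start Z0 = Sat(safe) = {Send, Grant}, add states in Sat(safe ∨ ¬req) with some successor in Z. Already a fixed point.
Sat(E[(safe ∨ ¬req) U safe]) = {Send, Grant}
|Sat(E[(safe ∨ ¬req) U safe])| = |{Send, Grant}| = 2.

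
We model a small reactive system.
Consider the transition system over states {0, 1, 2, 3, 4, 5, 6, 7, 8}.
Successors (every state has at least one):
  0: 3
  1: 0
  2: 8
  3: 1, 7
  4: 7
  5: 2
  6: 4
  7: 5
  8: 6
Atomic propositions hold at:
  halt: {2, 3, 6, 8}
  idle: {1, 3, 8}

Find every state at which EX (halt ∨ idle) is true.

Sat(halt ∨ idle) = {1, 2, 3, 6, 8}
Sat(EX (halt ∨ idle)) = {s : some successor in {1, 2, 3, 6, 8}} = {0, 2, 3, 5, 8}

{0, 2, 3, 5, 8}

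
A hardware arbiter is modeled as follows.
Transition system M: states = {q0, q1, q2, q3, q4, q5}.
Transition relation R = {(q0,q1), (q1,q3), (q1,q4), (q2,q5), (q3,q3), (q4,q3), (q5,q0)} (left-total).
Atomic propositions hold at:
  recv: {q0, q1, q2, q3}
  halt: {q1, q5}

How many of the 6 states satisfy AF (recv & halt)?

4

Sat(recv & halt) = {q1}
AF (recv & halt): least fixpoint, start Z0 = {q1}, add states with every successor in Z. Z1 = {q0, q1}; Z2 = {q0, q1, q5}; Z3 = {q0, q1, q2, q5}; fixed.
Sat(AF (recv & halt)) = {q0, q1, q2, q5}
|Sat(AF (recv & halt))| = |{q0, q1, q2, q5}| = 4.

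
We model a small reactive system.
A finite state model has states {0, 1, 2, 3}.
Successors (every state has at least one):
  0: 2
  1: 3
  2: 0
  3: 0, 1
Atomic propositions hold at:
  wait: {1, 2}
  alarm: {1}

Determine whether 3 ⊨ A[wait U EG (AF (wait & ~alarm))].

Sat(~alarm) = {0, 2, 3}
Sat(wait & ~alarm) = {2}
AF (wait & ~alarm): least fixpoint, start Z0 = {2}, add states with every successor in Z. Z1 = {0, 2}; fixed.
Sat(AF (wait & ~alarm)) = {0, 2}
EG (AF (wait & ~alarm)): greatest fixpoint, start Z0 = {0, 2}, keep only states in Sat with some successor in Z. Already a fixed point.
Sat(EG (AF (wait & ~alarm))) = {0, 2}
A[wait U EG (AF (wait & ~alarm))]: least fixpoint, start Z0 = Sat(EG (AF (wait & ~alarm))) = {0, 2}, add states in Sat(wait) with every successor in Z. Already a fixed point.
Sat(A[wait U EG (AF (wait & ~alarm))]) = {0, 2}
3 ∉ Sat(A[wait U EG (AF (wait & ~alarm))]) = {0, 2}, so the formula does not hold at 3.

No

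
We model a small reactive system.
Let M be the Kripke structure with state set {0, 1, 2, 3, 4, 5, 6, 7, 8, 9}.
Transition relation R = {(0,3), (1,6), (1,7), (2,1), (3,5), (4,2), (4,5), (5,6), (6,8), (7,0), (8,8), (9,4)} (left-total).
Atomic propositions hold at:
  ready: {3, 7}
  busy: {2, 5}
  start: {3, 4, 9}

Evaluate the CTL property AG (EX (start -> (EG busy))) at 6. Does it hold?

Yes

EG busy: greatest fixpoint, start Z0 = {2, 5}, keep only states in Sat with some successor in Z. Z1 = ∅; fixed.
Sat(EG busy) = ∅
Sat(start -> (EG busy)) = {0, 1, 2, 5, 6, 7, 8}
Sat(EX (start -> (EG busy))) = {s : some successor in {0, 1, 2, 5, 6, 7, 8}} = {1, 2, 3, 4, 5, 6, 7, 8}
AG (EX (start -> (EG busy))): greatest fixpoint, start Z0 = {1, 2, 3, 4, 5, 6, 7, 8}, keep only states in Sat with every successor in Z. Z1 = {1, 2, 3, 4, 5, 6, 8}; Z2 = {2, 3, 4, 5, 6, 8}; Z3 = {3, 4, 5, 6, 8}; Z4 = {3, 5, 6, 8}; fixed.
Sat(AG (EX (start -> (EG busy)))) = {3, 5, 6, 8}
6 ∈ Sat(AG (EX (start -> (EG busy)))) = {3, 5, 6, 8}, so the formula holds at 6.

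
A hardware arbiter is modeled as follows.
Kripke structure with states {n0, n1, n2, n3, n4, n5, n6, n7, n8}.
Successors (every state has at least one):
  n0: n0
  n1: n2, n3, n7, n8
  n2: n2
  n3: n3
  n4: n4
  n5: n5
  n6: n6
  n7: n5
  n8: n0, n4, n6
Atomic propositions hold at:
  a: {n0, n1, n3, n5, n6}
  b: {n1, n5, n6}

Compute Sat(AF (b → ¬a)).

{n0, n1, n2, n3, n4, n7, n8}

Sat(¬a) = {n2, n4, n7, n8}
Sat(b → ¬a) = {n0, n2, n3, n4, n7, n8}
AF (b → ¬a): least fixpoint, start Z0 = {n0, n2, n3, n4, n7, n8}, add states with every successor in Z. Z1 = {n0, n1, n2, n3, n4, n7, n8}; fixed.
Sat(AF (b → ¬a)) = {n0, n1, n2, n3, n4, n7, n8}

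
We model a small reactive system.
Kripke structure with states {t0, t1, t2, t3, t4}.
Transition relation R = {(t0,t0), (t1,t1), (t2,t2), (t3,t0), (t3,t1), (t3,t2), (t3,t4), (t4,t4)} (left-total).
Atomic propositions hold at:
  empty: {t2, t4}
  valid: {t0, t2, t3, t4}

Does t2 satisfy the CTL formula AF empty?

AF empty: least fixpoint, start Z0 = {t2, t4}, add states with every successor in Z. Already a fixed point.
Sat(AF empty) = {t2, t4}
t2 ∈ Sat(AF empty) = {t2, t4}, so the formula holds at t2.

Yes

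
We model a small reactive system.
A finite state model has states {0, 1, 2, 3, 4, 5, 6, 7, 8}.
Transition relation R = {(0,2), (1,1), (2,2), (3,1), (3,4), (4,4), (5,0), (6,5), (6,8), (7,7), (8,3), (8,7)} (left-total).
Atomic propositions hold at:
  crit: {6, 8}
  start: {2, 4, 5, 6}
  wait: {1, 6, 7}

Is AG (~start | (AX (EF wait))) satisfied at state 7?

Yes

Sat(~start) = {0, 1, 3, 7, 8}
EF wait: least fixpoint, start Z0 = {1, 6, 7}, add states with some successor in Z. Z1 = {1, 3, 6, 7, 8}; fixed.
Sat(EF wait) = {1, 3, 6, 7, 8}
Sat(AX (EF wait)) = {s : every successor in {1, 3, 6, 7, 8}} = {1, 7, 8}
Sat(~start | (AX (EF wait))) = {0, 1, 3, 7, 8}
AG (~start | (AX (EF wait))): greatest fixpoint, start Z0 = {0, 1, 3, 7, 8}, keep only states in Sat with every successor in Z. Z1 = {1, 7, 8}; Z2 = {1, 7}; fixed.
Sat(AG (~start | (AX (EF wait)))) = {1, 7}
7 ∈ Sat(AG (~start | (AX (EF wait)))) = {1, 7}, so the formula holds at 7.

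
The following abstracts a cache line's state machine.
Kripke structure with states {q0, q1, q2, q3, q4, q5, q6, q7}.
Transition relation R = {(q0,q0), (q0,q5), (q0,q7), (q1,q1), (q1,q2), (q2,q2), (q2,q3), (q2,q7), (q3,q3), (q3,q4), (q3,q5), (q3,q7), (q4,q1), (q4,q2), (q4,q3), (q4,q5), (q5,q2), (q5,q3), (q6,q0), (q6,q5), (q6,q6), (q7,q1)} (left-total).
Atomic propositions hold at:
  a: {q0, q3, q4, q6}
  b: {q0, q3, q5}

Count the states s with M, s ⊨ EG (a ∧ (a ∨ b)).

Sat(a ∨ b) = {q0, q3, q4, q5, q6}
Sat(a ∧ (a ∨ b)) = {q0, q3, q4, q6}
EG (a ∧ (a ∨ b)): greatest fixpoint, start Z0 = {q0, q3, q4, q6}, keep only states in Sat with some successor in Z. Already a fixed point.
Sat(EG (a ∧ (a ∨ b))) = {q0, q3, q4, q6}
|Sat(EG (a ∧ (a ∨ b)))| = |{q0, q3, q4, q6}| = 4.

4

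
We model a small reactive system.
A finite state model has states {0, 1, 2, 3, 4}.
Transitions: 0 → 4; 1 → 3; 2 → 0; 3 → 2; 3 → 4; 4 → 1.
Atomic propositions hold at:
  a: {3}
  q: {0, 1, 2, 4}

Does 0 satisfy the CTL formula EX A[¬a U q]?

Yes

Sat(¬a) = {0, 1, 2, 4}
A[¬a U q]: least fixpoint, start Z0 = Sat(q) = {0, 1, 2, 4}, add states in Sat(¬a) with every successor in Z. Already a fixed point.
Sat(A[¬a U q]) = {0, 1, 2, 4}
Sat(EX A[¬a U q]) = {s : some successor in {0, 1, 2, 4}} = {0, 2, 3, 4}
0 ∈ Sat(EX A[¬a U q]) = {0, 2, 3, 4}, so the formula holds at 0.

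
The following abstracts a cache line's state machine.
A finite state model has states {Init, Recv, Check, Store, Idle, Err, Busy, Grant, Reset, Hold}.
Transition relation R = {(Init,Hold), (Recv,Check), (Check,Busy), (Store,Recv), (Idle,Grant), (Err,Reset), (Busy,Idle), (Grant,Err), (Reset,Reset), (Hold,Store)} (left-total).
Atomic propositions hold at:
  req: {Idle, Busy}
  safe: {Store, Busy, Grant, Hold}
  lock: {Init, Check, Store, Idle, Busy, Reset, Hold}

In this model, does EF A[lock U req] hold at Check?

A[lock U req]: least fixpoint, start Z0 = Sat(req) = {Idle, Busy}, add states in Sat(lock) with every successor in Z. Z1 = {Check, Idle, Busy}; fixed.
Sat(A[lock U req]) = {Check, Idle, Busy}
EF A[lock U req]: least fixpoint, start Z0 = {Check, Idle, Busy}, add states with some successor in Z. Z1 = {Recv, Check, Idle, Busy}; Z2 = {Recv, Check, Store, Idle, Busy}; Z3 = {Recv, Check, Store, Idle, Busy, Hold}; Z4 = {Init, Recv, Check, Store, Idle, Busy, Hold}; fixed.
Sat(EF A[lock U req]) = {Init, Recv, Check, Store, Idle, Busy, Hold}
Check ∈ Sat(EF A[lock U req]) = {Init, Recv, Check, Store, Idle, Busy, Hold}, so the formula holds at Check.

Yes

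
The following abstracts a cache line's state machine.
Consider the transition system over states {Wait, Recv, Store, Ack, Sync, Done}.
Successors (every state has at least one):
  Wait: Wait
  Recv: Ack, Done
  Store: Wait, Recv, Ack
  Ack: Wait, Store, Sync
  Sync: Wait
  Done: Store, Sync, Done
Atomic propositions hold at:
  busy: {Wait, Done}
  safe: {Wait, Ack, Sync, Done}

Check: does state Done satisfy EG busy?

EG busy: greatest fixpoint, start Z0 = {Wait, Done}, keep only states in Sat with some successor in Z. Already a fixed point.
Sat(EG busy) = {Wait, Done}
Done ∈ Sat(EG busy) = {Wait, Done}, so the formula holds at Done.

Yes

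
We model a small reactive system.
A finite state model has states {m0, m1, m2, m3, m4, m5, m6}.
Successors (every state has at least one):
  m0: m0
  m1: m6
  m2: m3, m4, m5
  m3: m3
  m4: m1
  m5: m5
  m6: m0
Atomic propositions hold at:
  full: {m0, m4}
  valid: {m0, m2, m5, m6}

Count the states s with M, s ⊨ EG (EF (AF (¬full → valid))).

6

Sat(¬full) = {m1, m2, m3, m5, m6}
Sat(¬full → valid) = {m0, m2, m4, m5, m6}
AF (¬full → valid): least fixpoint, start Z0 = {m0, m2, m4, m5, m6}, add states with every successor in Z. Z1 = {m0, m1, m2, m4, m5, m6}; fixed.
Sat(AF (¬full → valid)) = {m0, m1, m2, m4, m5, m6}
EF (AF (¬full → valid)): least fixpoint, start Z0 = {m0, m1, m2, m4, m5, m6}, add states with some successor in Z. Already a fixed point.
Sat(EF (AF (¬full → valid))) = {m0, m1, m2, m4, m5, m6}
EG (EF (AF (¬full → valid))): greatest fixpoint, start Z0 = {m0, m1, m2, m4, m5, m6}, keep only states in Sat with some successor in Z. Already a fixed point.
Sat(EG (EF (AF (¬full → valid)))) = {m0, m1, m2, m4, m5, m6}
|Sat(EG (EF (AF (¬full → valid))))| = |{m0, m1, m2, m4, m5, m6}| = 6.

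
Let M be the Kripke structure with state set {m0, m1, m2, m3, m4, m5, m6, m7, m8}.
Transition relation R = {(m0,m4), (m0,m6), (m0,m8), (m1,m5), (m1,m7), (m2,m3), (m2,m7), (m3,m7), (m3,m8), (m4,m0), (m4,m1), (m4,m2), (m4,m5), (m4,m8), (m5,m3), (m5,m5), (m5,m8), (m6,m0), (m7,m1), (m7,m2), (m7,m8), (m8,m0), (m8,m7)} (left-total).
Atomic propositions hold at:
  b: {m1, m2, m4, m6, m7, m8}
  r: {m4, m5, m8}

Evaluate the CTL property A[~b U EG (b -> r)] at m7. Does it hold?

Sat(~b) = {m0, m3, m5}
Sat(b -> r) = {m0, m3, m4, m5, m8}
EG (b -> r): greatest fixpoint, start Z0 = {m0, m3, m4, m5, m8}, keep only states in Sat with some successor in Z. Already a fixed point.
Sat(EG (b -> r)) = {m0, m3, m4, m5, m8}
A[~b U EG (b -> r)]: least fixpoint, start Z0 = Sat(EG (b -> r)) = {m0, m3, m4, m5, m8}, add states in Sat(~b) with every successor in Z. Already a fixed point.
Sat(A[~b U EG (b -> r)]) = {m0, m3, m4, m5, m8}
m7 ∉ Sat(A[~b U EG (b -> r)]) = {m0, m3, m4, m5, m8}, so the formula does not hold at m7.

No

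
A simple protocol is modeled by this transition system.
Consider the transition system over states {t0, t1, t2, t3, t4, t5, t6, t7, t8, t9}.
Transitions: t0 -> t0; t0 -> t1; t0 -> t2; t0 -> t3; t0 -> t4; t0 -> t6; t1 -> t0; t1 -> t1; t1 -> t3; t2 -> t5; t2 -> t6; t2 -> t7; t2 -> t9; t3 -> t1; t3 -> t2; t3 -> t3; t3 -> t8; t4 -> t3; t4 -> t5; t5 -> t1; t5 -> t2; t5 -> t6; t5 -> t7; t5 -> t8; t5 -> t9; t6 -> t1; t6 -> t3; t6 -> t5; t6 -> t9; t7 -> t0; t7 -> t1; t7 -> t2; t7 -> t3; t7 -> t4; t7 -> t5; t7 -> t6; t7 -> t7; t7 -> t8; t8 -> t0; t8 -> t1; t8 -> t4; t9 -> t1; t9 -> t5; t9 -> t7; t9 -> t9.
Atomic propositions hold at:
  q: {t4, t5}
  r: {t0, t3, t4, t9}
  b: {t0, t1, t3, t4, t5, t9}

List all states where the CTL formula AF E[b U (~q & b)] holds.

{t0, t1, t3, t4, t5, t6, t8, t9}

Sat(~q) = {t0, t1, t2, t3, t6, t7, t8, t9}
Sat(~q & b) = {t0, t1, t3, t9}
E[b U (~q & b)]: least fixpoint, start Z0 = Sat((~q & b)) = {t0, t1, t3, t9}, add states in Sat(b) with some successor in Z. Z1 = {t0, t1, t3, t4, t5, t9}; fixed.
Sat(E[b U (~q & b)]) = {t0, t1, t3, t4, t5, t9}
AF E[b U (~q & b)]: least fixpoint, start Z0 = {t0, t1, t3, t4, t5, t9}, add states with every successor in Z. Z1 = {t0, t1, t3, t4, t5, t6, t8, t9}; fixed.
Sat(AF E[b U (~q & b)]) = {t0, t1, t3, t4, t5, t6, t8, t9}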